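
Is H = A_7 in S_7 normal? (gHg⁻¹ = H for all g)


H = A_7 in S_7
A_7 has index 2 in S_7, and every subgroup of index 2 is normal

Yes, normal subgroup


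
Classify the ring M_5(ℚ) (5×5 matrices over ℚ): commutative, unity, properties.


Matrix multiplication is non-commutative for n ≥ 2; the identity matrix I is the unity; singular matrices give zero divisors, so not an integral domain
Commutative: No
Integral domain: No
Has unity: Yes

M_5(ℚ) (5×5 matrices over ℚ): Commutative=No, Unity=Yes


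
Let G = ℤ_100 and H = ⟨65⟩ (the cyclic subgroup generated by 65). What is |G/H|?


|⟨65⟩| = n / gcd(65, 100) = 100 / 5 = 20
H is normal (ℤ_100 is abelian).
|G/H| = |G| / |H| = 100 / 20 = 5

|G/H| = 5


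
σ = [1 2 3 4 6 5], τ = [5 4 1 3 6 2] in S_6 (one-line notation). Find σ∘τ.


σ∘τ: apply τ first, then σ
1 →τ 5 →σ 6
2 →τ 4 →σ 4
3 →τ 1 →σ 1
4 →τ 3 →σ 3
5 →τ 6 →σ 5
6 →τ 2 →σ 2

σ∘τ = [6 4 1 3 5 2]


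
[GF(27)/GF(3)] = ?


GF(27) = GF(3^3), so the extension degree is 3

[GF(27)/GF(3)] = 3


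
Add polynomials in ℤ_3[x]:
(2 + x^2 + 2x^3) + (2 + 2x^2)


Add coefficients mod 3:
x^0: 2 + 2 = 1 (mod 3)
x^1: 0 + 0 = 0 (mod 3)
x^2: 1 + 2 = 0 (mod 3)
x^3: 2 + 0 = 2 (mod 3)
Result: 1 + 2x^3

f + g = 1 + 2x^3


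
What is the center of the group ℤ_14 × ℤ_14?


Z(G) = {g ∈ G | gx = xg for all x ∈ G}
Direct product of abelian groups is abelian, so Z(G) = G

Z(ℤ_14 × ℤ_14) = ℤ_14 × ℤ_14


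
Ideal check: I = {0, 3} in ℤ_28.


Check ideal conditions for I = {0, 3} in ℤ_28:
(1) I is an additive subgroup? No
(2) For r ∈ ℤ_28 and a ∈ I: r·a ∈ I? No  [counterexample: r=2, a=3, r·a mod 28 = 6 ∉ I]

No, I is not an ideal of ℤ_28


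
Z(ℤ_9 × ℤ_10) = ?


Z(G) = {g ∈ G | gx = xg for all x ∈ G}
Direct product of abelian groups is abelian, so Z(G) = G

Z(ℤ_9 × ℤ_10) = ℤ_9 × ℤ_10


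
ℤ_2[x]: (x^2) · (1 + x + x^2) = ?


Expand and collect like terms; reduce coefficients mod 2:
x^0: 0·1 = 0 ≡ 0 (mod 2)
x^1: 0·1 + 0·1 = 0 ≡ 0 (mod 2)
x^2: 0·1 + 0·1 + 1·1 = 1 ≡ 1 (mod 2)
x^3: 0·1 + 1·1 = 1 ≡ 1 (mod 2)
x^4: 1·1 = 1 ≡ 1 (mod 2)
Result: x^2 + x^3 + x^4

f · g = x^2 + x^3 + x^4


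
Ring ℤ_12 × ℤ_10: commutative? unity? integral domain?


Direct product ring; commutative with unity (1,1); but (1,0)·(0,1) = (0,0) gives zero divisors, so not an integral domain
Commutative: Yes
Integral domain: No
Has unity: Yes

ℤ_12 × ℤ_10: Commutative=Yes, Unity=Yes


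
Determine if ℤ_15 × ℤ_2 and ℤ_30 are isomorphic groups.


Comparing ℤ_15 × ℤ_2 and ℤ_30:
gcd(15,2) = 1, so ℤ_15 × ℤ_2 ≅ ℤ_30 (CRT)

Yes, ℤ_15 × ℤ_2 ≅ ℤ_30


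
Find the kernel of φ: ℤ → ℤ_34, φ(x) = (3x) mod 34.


Kernel = preimage of identity
ker(φ) = {x ∈ ℤ : 3x ≡ 0 (mod 34)}. gcd(3,34) = 1, so 3x ≡ 0 (mod 34) ⟺ x ≡ 0 (mod 34/1 = 34). Hence ker(φ) = 34ℤ

ker(φ) = 34ℤ


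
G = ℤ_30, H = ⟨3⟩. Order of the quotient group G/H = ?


|⟨3⟩| = n / gcd(3, 30) = 30 / 3 = 10
H is normal (ℤ_30 is abelian).
|G/H| = |G| / |H| = 30 / 10 = 3

|G/H| = 3


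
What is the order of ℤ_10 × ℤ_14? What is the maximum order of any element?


|ℤ_10 × ℤ_14| = 10 × 14 = 140
Max element order = lcm(10,14) = 70
Cyclic? No (gcd=2)

|ℤ_10×ℤ_14| = 140, max element order = 70


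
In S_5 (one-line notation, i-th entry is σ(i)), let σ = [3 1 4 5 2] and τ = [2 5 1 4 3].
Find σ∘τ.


σ∘τ: apply τ first, then σ
1 →τ 2 →σ 1
2 →τ 5 →σ 2
3 →τ 1 →σ 3
4 →τ 4 →σ 5
5 →τ 3 →σ 4

σ∘τ = [1 2 3 5 4]


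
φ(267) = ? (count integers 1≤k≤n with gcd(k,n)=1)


Factor n: 267 = 3 × 89
φ(n) = n · ∏(1 - 1/p) over distinct primes p | n
φ(267) = 267 · (1 - 1/3) · (1 - 1/89) = 176

φ(267) = 176


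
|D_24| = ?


|D_n| = 2n (n rotations and n reflections)
|D_24| = 2×24 = 48

|D_24| = 48


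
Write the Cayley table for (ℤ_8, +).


Elements: {0, 1, 2, 3, 4, 5, 6, 7}
Operation: addition mod 8
Entry (a, b) = (a + b) mod 8

Cayley table:
  | 0 | 1 | 2 | 3 | 4 | 5 | 6 | 7
0 | 0 | 1 | 2 | 3 | 4 | 5 | 6 | 7
1 | 1 | 2 | 3 | 4 | 5 | 6 | 7 | 0
2 | 2 | 3 | 4 | 5 | 6 | 7 | 0 | 1
3 | 3 | 4 | 5 | 6 | 7 | 0 | 1 | 2
4 | 4 | 5 | 6 | 7 | 0 | 1 | 2 | 3
5 | 5 | 6 | 7 | 0 | 1 | 2 | 3 | 4
6 | 6 | 7 | 0 | 1 | 2 | 3 | 4 | 5
7 | 7 | 0 | 1 | 2 | 3 | 4 | 5 | 6


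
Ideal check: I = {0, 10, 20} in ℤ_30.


Check ideal conditions for I = {0, 10, 20} in ℤ_30:
(1) I is an additive subgroup? Yes
(2) For r ∈ ℤ_30 and a ∈ I: r·a ∈ I? Yes

Yes, I is an ideal of ℤ_30


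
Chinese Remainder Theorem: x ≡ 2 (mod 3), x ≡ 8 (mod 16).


m₁ = 3, m₂ = 16, gcd = 1, so CRT applies. M = m₁·m₂ = 48
Let M₁ = M/m₁ = 16, M₂ = M/m₂ = 3
Find y₁ ≡ M₁⁻¹ (mod m₁): 16⁻¹ ≡ 1 (mod 3)
Find y₂ ≡ M₂⁻¹ (mod m₂): 3⁻¹ ≡ 11 (mod 16)
x = a₁·M₁·y₁ + a₂·M₂·y₂ = 2·16·1 + 8·3·11 = 296
Reduce mod 48: x ≡ 8
Check: 8 mod 3 = 2 ✓, 8 mod 16 = 8 ✓

x ≡ 8 (mod 48)


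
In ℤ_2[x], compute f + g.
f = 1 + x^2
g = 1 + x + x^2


Add coefficients mod 2:
x^0: 1 + 1 = 0 (mod 2)
x^1: 0 + 1 = 1 (mod 2)
x^2: 1 + 1 = 0 (mod 2)
Result: x

f + g = x


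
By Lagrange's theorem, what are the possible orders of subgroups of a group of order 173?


Lagrange's theorem: |H| divides |G|
|G| = 173
Divisors of 173: 1, 173

Possible subgroup orders: {1, 173}


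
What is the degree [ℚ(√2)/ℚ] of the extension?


√2 has minimal polynomial x² - 2 (irreducible over ℚ since 2 is squarefree)

[ℚ(√2)/ℚ] = 2


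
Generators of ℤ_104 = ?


g generates ℤ_n iff gcd(g,n) = 1
Prime factors of 104: 2, 13
Generators are g ∈ {1,...,103} not divisible by any of these primes.
Generators: {1, 3, 5, 7, 9, 11, 15, 17, 19, 21, 23, 25, 27, 29, 31, 33, 35, 37, 41, 43, 45, 47, 49, 51, 53, 55, 57, 59, 61, 63, 67, 69, 71, 73, 75, 77, 79, 81, 83, 85, 87, 89, 93, 95, 97, 99, 101, 103}
Number of generators = φ(104) = 48

Generators of ℤ_104 = {1, 3, 5, 7, 9, 11, 15, 17, 19, 21, 23, 25, 27, 29, 31, 33, 35, 37, 41, 43, 45, 47, 49, 51, 53, 55, 57, 59, 61, 63, 67, 69, 71, 73, 75, 77, 79, 81, 83, 85, 87, 89, 93, 95, 97, 99, 101, 103}


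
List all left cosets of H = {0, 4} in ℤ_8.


H = {0, 4}, |H| = 2
Number of cosets = |G|/|H| = 8/2 = 4
0 + H = {0, 4}
1 + H = {1, 5}
2 + H = {2, 6}
3 + H = {3, 7}

Cosets: 0+H={0,4}; 1+H={1,5}; 2+H={2,6}; 3+H={3,7}


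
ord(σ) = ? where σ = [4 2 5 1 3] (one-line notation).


Cycle decomposition: (1 4) (3 5)
Cycle lengths: 2, 2
Order = lcm(2, 2) = 2

ord(σ) = 2


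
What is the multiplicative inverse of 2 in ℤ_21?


Use the extended Euclidean algorithm to write 1 = 2·s + 21·t; then s mod 21 is the inverse.
Euclidean algorithm:
  2 = 0·21 + 2
  21 = 10·2 + 1
  2 = 2·1 + 0
gcd(2,21) = 1
Back-substitution gives: 2·(-10) + 21·(1) = 1
So 2⁻¹ ≡ -10 ≡ 11 (mod 21)
Check: 2 × 11 = 22 ≡ 1 (mod 21) ✓

2⁻¹ ≡ 11 (mod 21)


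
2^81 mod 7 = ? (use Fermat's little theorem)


Fermat's little theorem: if p is prime and gcd(a,p)=1, then a^(p-1) ≡ 1 (mod p)
p = 7 is prime, gcd(2,7) = 1
Reduce exponent: 81 mod 6 = 3
So 2^81 ≡ 2^3 (mod 7)
2^3 mod 7 = 1

2^81 ≡ 1 (mod 7)


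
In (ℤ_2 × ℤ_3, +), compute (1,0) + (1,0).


Operation: componentwise addition mod (2, 3)
(1,0) + (1,0) = ((a₁+b₁) mod 2, (a₂+b₂) mod 3) with a = (1,0), b = (1,0)

(1,0) + (1,0) = (0,0)


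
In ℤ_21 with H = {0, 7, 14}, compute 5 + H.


5 + H = {5 + h (mod 21) : h ∈ H}
5+0=5, 5+7=12, 5+14=19

5 + H = {5, 12, 19}


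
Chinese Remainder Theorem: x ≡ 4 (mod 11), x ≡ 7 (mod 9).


m₁ = 11, m₂ = 9, gcd = 1, so CRT applies. M = m₁·m₂ = 99
Let M₁ = M/m₁ = 9, M₂ = M/m₂ = 11
Find y₁ ≡ M₁⁻¹ (mod m₁): 9⁻¹ ≡ 5 (mod 11)
Find y₂ ≡ M₂⁻¹ (mod m₂): 11⁻¹ ≡ 5 (mod 9)
x = a₁·M₁·y₁ + a₂·M₂·y₂ = 4·9·5 + 7·11·5 = 565
Reduce mod 99: x ≡ 70
Check: 70 mod 11 = 4 ✓, 70 mod 9 = 7 ✓

x ≡ 70 (mod 99)


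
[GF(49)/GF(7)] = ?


GF(49) = GF(7^2), so the extension degree is 2

[GF(49)/GF(7)] = 2


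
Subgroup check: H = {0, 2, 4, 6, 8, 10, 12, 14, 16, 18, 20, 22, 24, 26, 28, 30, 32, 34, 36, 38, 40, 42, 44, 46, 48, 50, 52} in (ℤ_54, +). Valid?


Subgroup test for H = {0, 2, 4, 6, 8, 10, 12, 14, 16, 18, 20, 22, 24, 26, 28, 30, 32, 34, 36, 38, 40, 42, 44, 46, 48, 50, 52} in (ℤ_54, +):
(1) 0 ∈ H? Yes
(2) Closure: for all a,b ∈ H, (a+b) mod 54 ∈ H? Yes
(3) Inverses: for all a ∈ H, -a mod 54 ∈ H? Yes

Yes, H is a subgroup of ℤ_54


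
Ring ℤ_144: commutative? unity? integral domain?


ℤ_144 is a commutative ring with unity 1; 144 = 2×72 is composite, so 2·72 ≡ 0 gives zero divisors (not an integral domain)
Commutative: Yes
Integral domain: No
Has unity: Yes

ℤ_144: Commutative=Yes, Unity=Yes


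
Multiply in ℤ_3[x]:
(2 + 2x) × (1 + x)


Expand and collect like terms; reduce coefficients mod 3:
x^0: 2·1 = 2 ≡ 2 (mod 3)
x^1: 2·1 + 2·1 = 4 ≡ 1 (mod 3)
x^2: 2·1 = 2 ≡ 2 (mod 3)
Result: 2 + x + 2x^2

f · g = 2 + x + 2x^2


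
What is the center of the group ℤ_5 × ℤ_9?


Z(G) = {g ∈ G | gx = xg for all x ∈ G}
Direct product of abelian groups is abelian, so Z(G) = G

Z(ℤ_5 × ℤ_9) = ℤ_5 × ℤ_9


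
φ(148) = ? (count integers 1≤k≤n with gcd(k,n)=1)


Factor n: 148 = 2^2 × 37
φ(n) = n · ∏(1 - 1/p) over distinct primes p | n
φ(148) = 148 · (1 - 1/2) · (1 - 1/37) = 72

φ(148) = 72


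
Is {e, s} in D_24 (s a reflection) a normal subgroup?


H = {e, s} in D_24 (s a reflection)
r·s·r⁻¹ = sr⁻² ≠ s for n ≥ 3, so {e, s} is not closed under conjugation

No, not a normal subgroup


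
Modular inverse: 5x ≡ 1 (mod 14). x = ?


Use the extended Euclidean algorithm to write 1 = 5·s + 14·t; then s mod 14 is the inverse.
Euclidean algorithm:
  5 = 0·14 + 5
  14 = 2·5 + 4
  5 = 1·4 + 1
  4 = 4·1 + 0
gcd(5,14) = 1
Back-substitution gives: 5·(3) + 14·(-1) = 1
So 5⁻¹ ≡ 3 ≡ 3 (mod 14)
Check: 5 × 3 = 15 ≡ 1 (mod 14) ✓

5⁻¹ ≡ 3 (mod 14)


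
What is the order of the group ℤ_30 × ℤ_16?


|A × B| = |A| · |B|
|ℤ_30 × ℤ_16| = 30 × 16 = 480

|ℤ_30 × ℤ_16| = 480


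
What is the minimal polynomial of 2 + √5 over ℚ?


Let α = 2 + √5. Then α - 2 = √5, so (α - 2)² = 5, giving α² - 4α - 1 = 0. Degree 2 and α ∉ ℚ, so this is the minimal polynomial.

Minimal polynomial: x² - 4x - 1


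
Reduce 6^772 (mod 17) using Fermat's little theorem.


Fermat's little theorem: if p is prime and gcd(a,p)=1, then a^(p-1) ≡ 1 (mod p)
p = 17 is prime, gcd(6,17) = 1
Reduce exponent: 772 mod 16 = 4
So 6^772 ≡ 6^4 (mod 17)
6^4 mod 17 = 4

6^772 ≡ 4 (mod 17)


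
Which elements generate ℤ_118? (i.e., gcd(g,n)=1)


g generates ℤ_n iff gcd(g,n) = 1
Prime factors of 118: 2, 59
Generators are g ∈ {1,...,117} not divisible by any of these primes.
Generators: {1, 3, 5, 7, 9, 11, 13, 15, 17, 19, 21, 23, 25, 27, 29, 31, 33, 35, 37, 39, 41, 43, 45, 47, 49, 51, 53, 55, 57, 61, 63, 65, 67, 69, 71, 73, 75, 77, 79, 81, 83, 85, 87, 89, 91, 93, 95, 97, 99, 101, 103, 105, 107, 109, 111, 113, 115, 117}
Number of generators = φ(118) = 58

Generators of ℤ_118 = {1, 3, 5, 7, 9, 11, 13, 15, 17, 19, 21, 23, 25, 27, 29, 31, 33, 35, 37, 39, 41, 43, 45, 47, 49, 51, 53, 55, 57, 61, 63, 65, 67, 69, 71, 73, 75, 77, 79, 81, 83, 85, 87, 89, 91, 93, 95, 97, 99, 101, 103, 105, 107, 109, 111, 113, 115, 117}


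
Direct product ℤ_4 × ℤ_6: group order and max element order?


|ℤ_4 × ℤ_6| = 4 × 6 = 24
Max element order = lcm(4,6) = 12
Cyclic? No (gcd=2)

|ℤ_4×ℤ_6| = 24, max element order = 12


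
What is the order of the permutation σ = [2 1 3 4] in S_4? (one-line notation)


Cycle decomposition: (1 2)
Cycle lengths: 2
Order = lcm(2) = 2

ord(σ) = 2


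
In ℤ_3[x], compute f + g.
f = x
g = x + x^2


Add coefficients mod 3:
x^0: 0 + 0 = 0 (mod 3)
x^1: 1 + 1 = 2 (mod 3)
x^2: 0 + 1 = 1 (mod 3)
Result: 2x + x^2

f + g = 2x + x^2


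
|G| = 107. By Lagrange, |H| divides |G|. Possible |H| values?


Lagrange's theorem: |H| divides |G|
|G| = 107
Divisors of 107: 1, 107

Possible subgroup orders: {1, 107}


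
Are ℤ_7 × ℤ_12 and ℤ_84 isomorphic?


Comparing ℤ_7 × ℤ_12 and ℤ_84:
gcd(7,12) = 1, so ℤ_7 × ℤ_12 ≅ ℤ_84 (CRT)

Yes, ℤ_7 × ℤ_12 ≅ ℤ_84


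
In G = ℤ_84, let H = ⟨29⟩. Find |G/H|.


|⟨29⟩| = n / gcd(29, 84) = 84 / 1 = 84
H is normal (ℤ_84 is abelian).
|G/H| = |G| / |H| = 84 / 84 = 1

|G/H| = 1


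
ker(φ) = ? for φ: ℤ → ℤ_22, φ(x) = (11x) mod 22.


Kernel = preimage of identity
ker(φ) = {x ∈ ℤ : 11x ≡ 0 (mod 22)}. gcd(11,22) = 11, so 11x ≡ 0 (mod 22) ⟺ x ≡ 0 (mod 22/11 = 2). Hence ker(φ) = 2ℤ

ker(φ) = 2ℤ


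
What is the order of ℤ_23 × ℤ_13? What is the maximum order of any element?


|ℤ_23 × ℤ_13| = 23 × 13 = 299
Max element order = lcm(23,13) = 299
Cyclic? Yes (gcd=1)

|ℤ_23×ℤ_13| = 299, max element order = 299


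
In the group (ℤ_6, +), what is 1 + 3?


Operation: addition mod 6
1 + 3 = (a + b) mod 6 with a = 1, b = 3

1 + 3 = 4


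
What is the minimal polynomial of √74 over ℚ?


√74 satisfies x² - 74 = 0, irreducible over ℚ since 74 is squarefree

Minimal polynomial: x² - 74


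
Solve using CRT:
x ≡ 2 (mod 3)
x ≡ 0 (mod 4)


m₁ = 3, m₂ = 4, gcd = 1, so CRT applies. M = m₁·m₂ = 12
Let M₁ = M/m₁ = 4, M₂ = M/m₂ = 3
Find y₁ ≡ M₁⁻¹ (mod m₁): 4⁻¹ ≡ 1 (mod 3)
Find y₂ ≡ M₂⁻¹ (mod m₂): 3⁻¹ ≡ 3 (mod 4)
x = a₁·M₁·y₁ + a₂·M₂·y₂ = 2·4·1 + 0·3·3 = 8
Reduce mod 12: x ≡ 8
Check: 8 mod 3 = 2 ✓, 8 mod 4 = 0 ✓

x ≡ 8 (mod 12)


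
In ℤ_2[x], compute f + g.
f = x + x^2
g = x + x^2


Add coefficients mod 2:
x^0: 0 + 0 = 0 (mod 2)
x^1: 1 + 1 = 0 (mod 2)
x^2: 1 + 1 = 0 (mod 2)
Result: 0

f + g = 0


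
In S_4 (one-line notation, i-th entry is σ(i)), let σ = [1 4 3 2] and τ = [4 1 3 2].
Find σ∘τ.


σ∘τ: apply τ first, then σ
1 →τ 4 →σ 2
2 →τ 1 →σ 1
3 →τ 3 →σ 3
4 →τ 2 →σ 4

σ∘τ = [2 1 3 4]


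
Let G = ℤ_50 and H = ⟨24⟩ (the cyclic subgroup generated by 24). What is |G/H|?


|⟨24⟩| = n / gcd(24, 50) = 50 / 2 = 25
H is normal (ℤ_50 is abelian).
|G/H| = |G| / |H| = 50 / 25 = 2

|G/H| = 2


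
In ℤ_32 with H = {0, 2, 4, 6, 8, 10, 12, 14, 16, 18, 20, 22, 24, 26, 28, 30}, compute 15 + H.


15 + H = {15 + h (mod 32) : h ∈ H}
15+0=15, 15+2=17, 15+4=19, 15+6=21, 15+8=23, 15+10=25, 15+12=27, 15+14=29, 15+16=31, 15+18=1, 15+20=3, 15+22=5, 15+24=7, 15+26=9, 15+28=11, 15+30=13
15 + H = {1, 3, 5, 7, 9, 11, 13, 15, 17, 19, 21, 23, 25, 27, 29, 31} = 1 + H

15 + H = {1, 3, 5, 7, 9, 11, 13, 15, 17, 19, 21, 23, 25, 27, 29, 31}


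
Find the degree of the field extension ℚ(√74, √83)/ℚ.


[ℚ(√74,√83):ℚ] = [ℚ(√74,√83):ℚ(√74)]·[ℚ(√74):ℚ] = 2·2 = 4

[ℚ(√74, √83)/ℚ] = 4


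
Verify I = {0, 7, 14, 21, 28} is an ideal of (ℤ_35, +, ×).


Check ideal conditions for I = {0, 7, 14, 21, 28} in ℤ_35:
(1) I is an additive subgroup? Yes
(2) For r ∈ ℤ_35 and a ∈ I: r·a ∈ I? Yes

Yes, I is an ideal of ℤ_35


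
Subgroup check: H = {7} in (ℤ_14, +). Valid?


Subgroup test for H = {7} in (ℤ_14, +):
(1) 0 ∈ H? No
(2) Closure: for all a,b ∈ H, (a+b) mod 14 ∈ H? No  [counterexample: 7 + 7 = 0 ∉ H]
(3) Inverses: for all a ∈ H, -a mod 14 ∈ H? Yes

No, H is not a subgroup of ℤ_14


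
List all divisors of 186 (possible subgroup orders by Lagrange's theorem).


Lagrange's theorem: |H| divides |G|
|G| = 186
Divisors of 186: 1, 2, 3, 6, 31, 62, 93, 186

Possible subgroup orders: {1, 2, 3, 6, 31, 62, 93, 186}


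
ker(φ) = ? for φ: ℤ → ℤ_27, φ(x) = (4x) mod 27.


Kernel = preimage of identity
ker(φ) = {x ∈ ℤ : 4x ≡ 0 (mod 27)}. gcd(4,27) = 1, so 4x ≡ 0 (mod 27) ⟺ x ≡ 0 (mod 27/1 = 27). Hence ker(φ) = 27ℤ

ker(φ) = 27ℤ


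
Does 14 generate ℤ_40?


g generates ℤ_n iff gcd(g, n) = 1
gcd(14, 40) = 2
Since gcd = 2 ≠ 1, ⟨14⟩ has order 20 < 40, so 14 is not a generator.

No, 14 does not generate ℤ_40


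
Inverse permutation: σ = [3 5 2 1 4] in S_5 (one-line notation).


To find σ⁻¹, swap domain and range:
σ(1) = 3 → σ⁻¹(3) = 1
σ(2) = 5 → σ⁻¹(5) = 2
σ(3) = 2 → σ⁻¹(2) = 3
σ(4) = 1 → σ⁻¹(1) = 4
σ(5) = 4 → σ⁻¹(4) = 5

σ⁻¹ = [4 3 1 5 2]


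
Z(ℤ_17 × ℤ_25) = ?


Z(G) = {g ∈ G | gx = xg for all x ∈ G}
Direct product of abelian groups is abelian, so Z(G) = G

Z(ℤ_17 × ℤ_25) = ℤ_17 × ℤ_25


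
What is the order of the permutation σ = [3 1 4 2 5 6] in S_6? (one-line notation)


Cycle decomposition: (1 3 4 2)
Cycle lengths: 4
Order = lcm(4) = 4

ord(σ) = 4


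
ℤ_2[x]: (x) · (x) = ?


Expand and collect like terms; reduce coefficients mod 2:
x^0: 0·0 = 0 ≡ 0 (mod 2)
x^1: 0·1 + 1·0 = 0 ≡ 0 (mod 2)
x^2: 1·1 = 1 ≡ 1 (mod 2)
Result: x^2

f · g = x^2


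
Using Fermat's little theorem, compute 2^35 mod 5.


Fermat's little theorem: if p is prime and gcd(a,p)=1, then a^(p-1) ≡ 1 (mod p)
p = 5 is prime, gcd(2,5) = 1
Reduce exponent: 35 mod 4 = 3
So 2^35 ≡ 2^3 (mod 5)
2^3 mod 5 = 3

2^35 ≡ 3 (mod 5)


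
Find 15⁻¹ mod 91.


Use the extended Euclidean algorithm to write 1 = 15·s + 91·t; then s mod 91 is the inverse.
Euclidean algorithm:
  15 = 0·91 + 15
  91 = 6·15 + 1
  15 = 15·1 + 0
gcd(15,91) = 1
Back-substitution gives: 15·(-6) + 91·(1) = 1
So 15⁻¹ ≡ -6 ≡ 85 (mod 91)
Check: 15 × 85 = 1275 ≡ 1 (mod 91) ✓

15⁻¹ ≡ 85 (mod 91)


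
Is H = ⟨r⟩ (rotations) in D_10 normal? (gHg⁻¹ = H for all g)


H = ⟨r⟩ (rotations) in D_10
The rotation subgroup ⟨r⟩ has index 2 in D_10, so it is normal

Yes, normal subgroup


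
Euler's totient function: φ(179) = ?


Factor n: 179 = 179
φ(n) = n · ∏(1 - 1/p) over distinct primes p | n
φ(179) = 179 · (1 - 1/179) = 178

φ(179) = 178


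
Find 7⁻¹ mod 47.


Use the extended Euclidean algorithm to write 1 = 7·s + 47·t; then s mod 47 is the inverse.
Euclidean algorithm:
  7 = 0·47 + 7
  47 = 6·7 + 5
  7 = 1·5 + 2
  5 = 2·2 + 1
  2 = 2·1 + 0
gcd(7,47) = 1
Back-substitution gives: 7·(-20) + 47·(3) = 1
So 7⁻¹ ≡ -20 ≡ 27 (mod 47)
Check: 7 × 27 = 189 ≡ 1 (mod 47) ✓

7⁻¹ ≡ 27 (mod 47)


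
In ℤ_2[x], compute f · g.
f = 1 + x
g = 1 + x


Expand and collect like terms; reduce coefficients mod 2:
x^0: 1·1 = 1 ≡ 1 (mod 2)
x^1: 1·1 + 1·1 = 2 ≡ 0 (mod 2)
x^2: 1·1 = 1 ≡ 1 (mod 2)
Result: 1 + x^2

f · g = 1 + x^2


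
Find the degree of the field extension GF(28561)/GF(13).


GF(28561) = GF(13^4), so the extension degree is 4

[GF(28561)/GF(13)] = 4


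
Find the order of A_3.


|A_n| = n!/2 (even permutations)
|A_3| = 3!/2 = 6/2 = 3

|A_3| = 3


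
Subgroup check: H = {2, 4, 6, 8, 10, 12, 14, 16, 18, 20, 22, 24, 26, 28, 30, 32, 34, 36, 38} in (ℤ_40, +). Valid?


Subgroup test for H = {2, 4, 6, 8, 10, 12, 14, 16, 18, 20, 22, 24, 26, 28, 30, 32, 34, 36, 38} in (ℤ_40, +):
(1) 0 ∈ H? No
(2) Closure: for all a,b ∈ H, (a+b) mod 40 ∈ H? No  [counterexample: 2 + 38 = 0 ∉ H]
(3) Inverses: for all a ∈ H, -a mod 40 ∈ H? Yes

No, H is not a subgroup of ℤ_40


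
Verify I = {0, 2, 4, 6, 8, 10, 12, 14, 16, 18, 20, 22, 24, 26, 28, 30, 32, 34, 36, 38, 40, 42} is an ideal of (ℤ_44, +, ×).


Check ideal conditions for I = {0, 2, 4, 6, 8, 10, 12, 14, 16, 18, 20, 22, 24, 26, 28, 30, 32, 34, 36, 38, 40, 42} in ℤ_44:
(1) I is an additive subgroup? Yes
(2) For r ∈ ℤ_44 and a ∈ I: r·a ∈ I? Yes

Yes, I is an ideal of ℤ_44


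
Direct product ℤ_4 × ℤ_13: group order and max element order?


|ℤ_4 × ℤ_13| = 4 × 13 = 52
Max element order = lcm(4,13) = 52
Cyclic? Yes (gcd=1)

|ℤ_4×ℤ_13| = 52, max element order = 52


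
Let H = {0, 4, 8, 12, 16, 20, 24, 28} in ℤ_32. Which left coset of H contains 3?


3 + H = {3 + h (mod 32) : h ∈ H}
3+0=3, 3+4=7, 3+8=11, 3+12=15, 3+16=19, 3+20=23, 3+24=27, 3+28=31

3 + H = {3, 7, 11, 15, 19, 23, 27, 31}


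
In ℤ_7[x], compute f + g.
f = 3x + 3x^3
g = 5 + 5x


Add coefficients mod 7:
x^0: 0 + 5 = 5 (mod 7)
x^1: 3 + 5 = 1 (mod 7)
x^2: 0 + 0 = 0 (mod 7)
x^3: 3 + 0 = 3 (mod 7)
Result: 5 + x + 3x^3

f + g = 5 + x + 3x^3


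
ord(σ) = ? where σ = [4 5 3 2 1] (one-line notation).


Cycle decomposition: (1 4 2 5)
Cycle lengths: 4
Order = lcm(4) = 4

ord(σ) = 4


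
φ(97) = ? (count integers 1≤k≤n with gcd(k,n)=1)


Factor n: 97 = 97
φ(n) = n · ∏(1 - 1/p) over distinct primes p | n
φ(97) = 97 · (1 - 1/97) = 96

φ(97) = 96


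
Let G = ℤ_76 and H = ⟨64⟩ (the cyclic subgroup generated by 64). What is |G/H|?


|⟨64⟩| = n / gcd(64, 76) = 76 / 4 = 19
H is normal (ℤ_76 is abelian).
|G/H| = |G| / |H| = 76 / 19 = 4

|G/H| = 4


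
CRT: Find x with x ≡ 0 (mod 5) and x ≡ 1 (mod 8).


m₁ = 5, m₂ = 8, gcd = 1, so CRT applies. M = m₁·m₂ = 40
Let M₁ = M/m₁ = 8, M₂ = M/m₂ = 5
Find y₁ ≡ M₁⁻¹ (mod m₁): 8⁻¹ ≡ 2 (mod 5)
Find y₂ ≡ M₂⁻¹ (mod m₂): 5⁻¹ ≡ 5 (mod 8)
x = a₁·M₁·y₁ + a₂·M₂·y₂ = 0·8·2 + 1·5·5 = 25
Reduce mod 40: x ≡ 25
Check: 25 mod 5 = 0 ✓, 25 mod 8 = 1 ✓

x ≡ 25 (mod 40)


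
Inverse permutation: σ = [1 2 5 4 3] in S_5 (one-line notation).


To find σ⁻¹, swap domain and range:
σ(1) = 1 → σ⁻¹(1) = 1
σ(2) = 2 → σ⁻¹(2) = 2
σ(3) = 5 → σ⁻¹(5) = 3
σ(4) = 4 → σ⁻¹(4) = 4
σ(5) = 3 → σ⁻¹(3) = 5

σ⁻¹ = [1 2 5 4 3]


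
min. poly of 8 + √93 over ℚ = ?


Let α = 8 + √93. Then α - 8 = √93, so (α - 8)² = 93, giving α² - 16α - 29 = 0. Degree 2 and α ∉ ℚ, so this is the minimal polynomial.

Minimal polynomial: x² - 16x - 29


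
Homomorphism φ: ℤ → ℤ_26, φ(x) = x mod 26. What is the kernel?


Kernel = preimage of identity
ker(φ) = {x ∈ ℤ : x ≡ 0 (mod 26)} = 26ℤ = {0, ±26, ±52, ...}

ker(φ) = 26ℤ


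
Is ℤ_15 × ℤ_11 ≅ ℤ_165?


Comparing ℤ_15 × ℤ_11 and ℤ_165:
gcd(15,11) = 1, so ℤ_15 × ℤ_11 ≅ ℤ_165 (CRT)

Yes, ℤ_15 × ℤ_11 ≅ ℤ_165


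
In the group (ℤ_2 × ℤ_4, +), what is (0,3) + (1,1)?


Operation: componentwise addition mod (2, 4)
(0,3) + (1,1) = ((a₁+b₁) mod 2, (a₂+b₂) mod 4) with a = (0,3), b = (1,1)

(0,3) + (1,1) = (1,0)


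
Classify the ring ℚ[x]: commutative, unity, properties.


Polynomial ring over ℚ (an integral domain) is a commutative integral domain with unity 1
Commutative: Yes
Integral domain: Yes
Has unity: Yes

ℚ[x]: Commutative=Yes, Unity=Yes


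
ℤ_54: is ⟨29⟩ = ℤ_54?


g generates ℤ_n iff gcd(g, n) = 1
gcd(29, 54) = 1
Since gcd = 1, 29 is a generator.

Yes, 29 generates ℤ_54


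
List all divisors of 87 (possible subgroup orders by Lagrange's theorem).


Lagrange's theorem: |H| divides |G|
|G| = 87
Divisors of 87: 1, 3, 29, 87

Possible subgroup orders: {1, 3, 29, 87}


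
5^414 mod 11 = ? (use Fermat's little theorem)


Fermat's little theorem: if p is prime and gcd(a,p)=1, then a^(p-1) ≡ 1 (mod p)
p = 11 is prime, gcd(5,11) = 1
Reduce exponent: 414 mod 10 = 4
So 5^414 ≡ 5^4 (mod 11)
5^4 mod 11 = 9

5^414 ≡ 9 (mod 11)


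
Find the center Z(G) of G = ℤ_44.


Z(G) = {g ∈ G | gx = xg for all x ∈ G}
ℤ_44 is abelian, so Z(G) = G

Z(ℤ_44) = ℤ_44


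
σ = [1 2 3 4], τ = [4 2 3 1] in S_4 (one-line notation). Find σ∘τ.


σ∘τ: apply τ first, then σ
1 →τ 4 →σ 4
2 →τ 2 →σ 2
3 →τ 3 →σ 3
4 →τ 1 →σ 1

σ∘τ = [4 2 3 1]


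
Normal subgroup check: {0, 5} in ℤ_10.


H = {0, 5} in ℤ_10
ℤ_10 is abelian; every subgroup of an abelian group is normal

Yes, normal subgroup


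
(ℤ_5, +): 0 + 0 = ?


Operation: addition mod 5
0 + 0 = (a + b) mod 5 with a = 0, b = 0

0 + 0 = 0


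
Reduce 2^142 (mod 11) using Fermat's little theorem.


Fermat's little theorem: if p is prime and gcd(a,p)=1, then a^(p-1) ≡ 1 (mod p)
p = 11 is prime, gcd(2,11) = 1
Reduce exponent: 142 mod 10 = 2
So 2^142 ≡ 2^2 (mod 11)
2^2 mod 11 = 4

2^142 ≡ 4 (mod 11)


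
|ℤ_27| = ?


ℤ_n has n elements.

|ℤ_27| = 27


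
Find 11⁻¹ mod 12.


Use the extended Euclidean algorithm to write 1 = 11·s + 12·t; then s mod 12 is the inverse.
Euclidean algorithm:
  11 = 0·12 + 11
  12 = 1·11 + 1
  11 = 11·1 + 0
gcd(11,12) = 1
Back-substitution gives: 11·(-1) + 12·(1) = 1
So 11⁻¹ ≡ -1 ≡ 11 (mod 12)
Check: 11 × 11 = 121 ≡ 1 (mod 12) ✓

11⁻¹ ≡ 11 (mod 12)


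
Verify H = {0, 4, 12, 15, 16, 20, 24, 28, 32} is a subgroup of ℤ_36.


Subgroup test for H = {0, 4, 12, 15, 16, 20, 24, 28, 32} in (ℤ_36, +):
(1) 0 ∈ H? Yes
(2) Closure: for all a,b ∈ H, (a+b) mod 36 ∈ H? No  [counterexample: 4 + 4 = 8 ∉ H]
(3) Inverses: for all a ∈ H, -a mod 36 ∈ H? No

No, H is not a subgroup of ℤ_36


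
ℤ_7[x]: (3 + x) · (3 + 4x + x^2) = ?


Expand and collect like terms; reduce coefficients mod 7:
x^0: 3·3 = 9 ≡ 2 (mod 7)
x^1: 3·4 + 1·3 = 15 ≡ 1 (mod 7)
x^2: 3·1 + 1·4 = 7 ≡ 0 (mod 7)
x^3: 1·1 = 1 ≡ 1 (mod 7)
Result: 2 + x + x^3

f · g = 2 + x + x^3


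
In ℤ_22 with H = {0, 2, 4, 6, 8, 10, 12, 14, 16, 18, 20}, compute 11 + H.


11 + H = {11 + h (mod 22) : h ∈ H}
11+0=11, 11+2=13, 11+4=15, 11+6=17, 11+8=19, 11+10=21, 11+12=1, 11+14=3, 11+16=5, 11+18=7, 11+20=9
11 + H = {1, 3, 5, 7, 9, 11, 13, 15, 17, 19, 21} = 1 + H

11 + H = {1, 3, 5, 7, 9, 11, 13, 15, 17, 19, 21}


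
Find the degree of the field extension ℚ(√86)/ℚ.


√86 has minimal polynomial x² - 86 (irreducible over ℚ since 86 is squarefree)

[ℚ(√86)/ℚ] = 2


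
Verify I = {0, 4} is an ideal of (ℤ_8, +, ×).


Check ideal conditions for I = {0, 4} in ℤ_8:
(1) I is an additive subgroup? Yes
(2) For r ∈ ℤ_8 and a ∈ I: r·a ∈ I? Yes

Yes, I is an ideal of ℤ_8


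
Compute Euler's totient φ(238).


Factor n: 238 = 2 × 7 × 17
φ(n) = n · ∏(1 - 1/p) over distinct primes p | n
φ(238) = 238 · (1 - 1/2) · (1 - 1/7) · (1 - 1/17) = 96

φ(238) = 96


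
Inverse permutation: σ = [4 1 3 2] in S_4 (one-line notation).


To find σ⁻¹, swap domain and range:
σ(1) = 4 → σ⁻¹(4) = 1
σ(2) = 1 → σ⁻¹(1) = 2
σ(3) = 3 → σ⁻¹(3) = 3
σ(4) = 2 → σ⁻¹(2) = 4

σ⁻¹ = [2 4 3 1]


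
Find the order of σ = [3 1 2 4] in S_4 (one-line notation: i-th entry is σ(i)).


Cycle decomposition: (1 3 2)
Cycle lengths: 3
Order = lcm(3) = 3

ord(σ) = 3


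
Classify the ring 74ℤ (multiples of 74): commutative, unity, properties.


74ℤ is a commutative ring under +,× but has no multiplicative identity (1 ∉ 74ℤ); it has no zero divisors, but without unity it is not an integral domain
Commutative: Yes
Integral domain: No
Has unity: No

74ℤ (multiples of 74): Commutative=Yes, Unity=No


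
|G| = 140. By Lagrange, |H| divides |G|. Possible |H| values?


Lagrange's theorem: |H| divides |G|
|G| = 140
Divisors of 140: 1, 2, 4, 5, 7, 10, 14, 20, 28, 35, 70, 140

Possible subgroup orders: {1, 2, 4, 5, 7, 10, 14, 20, 28, 35, 70, 140}


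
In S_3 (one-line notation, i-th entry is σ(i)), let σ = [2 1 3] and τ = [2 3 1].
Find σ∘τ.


σ∘τ: apply τ first, then σ
1 →τ 2 →σ 1
2 →τ 3 →σ 3
3 →τ 1 →σ 2

σ∘τ = [1 3 2]


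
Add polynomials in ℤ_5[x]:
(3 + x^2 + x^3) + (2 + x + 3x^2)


Add coefficients mod 5:
x^0: 3 + 2 = 0 (mod 5)
x^1: 0 + 1 = 1 (mod 5)
x^2: 1 + 3 = 4 (mod 5)
x^3: 1 + 0 = 1 (mod 5)
Result: x + 4x^2 + x^3

f + g = x + 4x^2 + x^3


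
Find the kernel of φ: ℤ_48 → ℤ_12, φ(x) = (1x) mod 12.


Kernel = preimage of identity
ker(φ) = {x ∈ ℤ_48 : 1x ≡ 0 (mod 12)}. Since 12 | 48, φ is well-defined. The kernel is the cyclic subgroup ⟨12⟩ of ℤ_48 (order 4), i.e. {0, 12, 24, 36}

ker(φ) = {0, 12, 24, 36}


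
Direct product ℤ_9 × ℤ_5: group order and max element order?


|ℤ_9 × ℤ_5| = 9 × 5 = 45
Max element order = lcm(9,5) = 45
Cyclic? Yes (gcd=1)

|ℤ_9×ℤ_5| = 45, max element order = 45


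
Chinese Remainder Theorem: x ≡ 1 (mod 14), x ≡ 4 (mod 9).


m₁ = 14, m₂ = 9, gcd = 1, so CRT applies. M = m₁·m₂ = 126
Let M₁ = M/m₁ = 9, M₂ = M/m₂ = 14
Find y₁ ≡ M₁⁻¹ (mod m₁): 9⁻¹ ≡ 11 (mod 14)
Find y₂ ≡ M₂⁻¹ (mod m₂): 14⁻¹ ≡ 2 (mod 9)
x = a₁·M₁·y₁ + a₂·M₂·y₂ = 1·9·11 + 4·14·2 = 211
Reduce mod 126: x ≡ 85
Check: 85 mod 14 = 1 ✓, 85 mod 9 = 4 ✓

x ≡ 85 (mod 126)


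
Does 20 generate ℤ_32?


g generates ℤ_n iff gcd(g, n) = 1
gcd(20, 32) = 4
Since gcd = 4 ≠ 1, ⟨20⟩ has order 8 < 32, so 20 is not a generator.

No, 20 does not generate ℤ_32


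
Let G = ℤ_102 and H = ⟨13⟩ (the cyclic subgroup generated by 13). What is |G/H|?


|⟨13⟩| = n / gcd(13, 102) = 102 / 1 = 102
H is normal (ℤ_102 is abelian).
|G/H| = |G| / |H| = 102 / 102 = 1

|G/H| = 1


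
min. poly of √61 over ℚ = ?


√61 satisfies x² - 61 = 0, irreducible over ℚ since 61 is squarefree

Minimal polynomial: x² - 61


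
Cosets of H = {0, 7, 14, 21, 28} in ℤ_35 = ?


H = {0, 7, 14, 21, 28}, |H| = 5
Number of cosets = |G|/|H| = 35/5 = 7
0 + H = {0, 7, 14, 21, 28}
1 + H = {1, 8, 15, 22, 29}
2 + H = {2, 9, 16, 23, 30}
3 + H = {3, 10, 17, 24, 31}
4 + H = {4, 11, 18, 25, 32}
5 + H = {5, 12, 19, 26, 33}
6 + H = {6, 13, 20, 27, 34}

Cosets: 0+H={0,7,14,21,28}; 1+H={1,8,15,22,29}; 2+H={2,9,16,23,30}; 3+H={3,10,17,24,31}; 4+H={4,11,18,25,32}; 5+H={5,12,19,26,33}; 6+H={6,13,20,27,34}


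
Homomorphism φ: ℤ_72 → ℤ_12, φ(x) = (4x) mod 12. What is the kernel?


Kernel = preimage of identity
ker(φ) = {x ∈ ℤ_72 : 4x ≡ 0 (mod 12)}. Since 12 | 72, φ is well-defined. The kernel is the cyclic subgroup ⟨3⟩ of ℤ_72 (order 24), i.e. {0, 3, 6, 9, 12, 15, 18, 21, 24, 27, 30, 33, 36, 39, 42, 45, 48, 51, 54, 57, 60, 63, 66, 69}

ker(φ) = {0, 3, 6, 9, 12, 15, 18, 21, 24, 27, 30, 33, 36, 39, 42, 45, 48, 51, 54, 57, 60, 63, 66, 69}


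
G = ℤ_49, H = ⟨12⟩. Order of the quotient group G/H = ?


|⟨12⟩| = n / gcd(12, 49) = 49 / 1 = 49
H is normal (ℤ_49 is abelian).
|G/H| = |G| / |H| = 49 / 49 = 1

|G/H| = 1


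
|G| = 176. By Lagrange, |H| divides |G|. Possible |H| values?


Lagrange's theorem: |H| divides |G|
|G| = 176
Divisors of 176: 1, 2, 4, 8, 11, 16, 22, 44, 88, 176

Possible subgroup orders: {1, 2, 4, 8, 11, 16, 22, 44, 88, 176}


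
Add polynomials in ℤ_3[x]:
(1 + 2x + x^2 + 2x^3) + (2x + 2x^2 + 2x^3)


Add coefficients mod 3:
x^0: 1 + 0 = 1 (mod 3)
x^1: 2 + 2 = 1 (mod 3)
x^2: 1 + 2 = 0 (mod 3)
x^3: 2 + 2 = 1 (mod 3)
Result: 1 + x + x^3

f + g = 1 + x + x^3


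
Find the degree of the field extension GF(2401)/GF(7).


GF(2401) = GF(7^4), so the extension degree is 4

[GF(2401)/GF(7)] = 4


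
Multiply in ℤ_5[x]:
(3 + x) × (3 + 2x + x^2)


Expand and collect like terms; reduce coefficients mod 5:
x^0: 3·3 = 9 ≡ 4 (mod 5)
x^1: 3·2 + 1·3 = 9 ≡ 4 (mod 5)
x^2: 3·1 + 1·2 = 5 ≡ 0 (mod 5)
x^3: 1·1 = 1 ≡ 1 (mod 5)
Result: 4 + 4x + x^3

f · g = 4 + 4x + x^3


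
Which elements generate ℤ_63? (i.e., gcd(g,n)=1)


g generates ℤ_n iff gcd(g,n) = 1
Prime factors of 63: 3, 7
Generators are g ∈ {1,...,62} not divisible by any of these primes.
Generators: {1, 2, 4, 5, 8, 10, 11, 13, 16, 17, 19, 20, 22, 23, 25, 26, 29, 31, 32, 34, 37, 38, 40, 41, 43, 44, 46, 47, 50, 52, 53, 55, 58, 59, 61, 62}
Number of generators = φ(63) = 36

Generators of ℤ_63 = {1, 2, 4, 5, 8, 10, 11, 13, 16, 17, 19, 20, 22, 23, 25, 26, 29, 31, 32, 34, 37, 38, 40, 41, 43, 44, 46, 47, 50, 52, 53, 55, 58, 59, 61, 62}


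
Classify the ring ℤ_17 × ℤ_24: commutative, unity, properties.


Direct product ring; commutative with unity (1,1); but (1,0)·(0,1) = (0,0) gives zero divisors, so not an integral domain
Commutative: Yes
Integral domain: No
Has unity: Yes

ℤ_17 × ℤ_24: Commutative=Yes, Unity=Yes


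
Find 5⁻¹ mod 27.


Use the extended Euclidean algorithm to write 1 = 5·s + 27·t; then s mod 27 is the inverse.
Euclidean algorithm:
  5 = 0·27 + 5
  27 = 5·5 + 2
  5 = 2·2 + 1
  2 = 2·1 + 0
gcd(5,27) = 1
Back-substitution gives: 5·(11) + 27·(-2) = 1
So 5⁻¹ ≡ 11 ≡ 11 (mod 27)
Check: 5 × 11 = 55 ≡ 1 (mod 27) ✓

5⁻¹ ≡ 11 (mod 27)


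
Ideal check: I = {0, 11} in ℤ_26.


Check ideal conditions for I = {0, 11} in ℤ_26:
(1) I is an additive subgroup? No
(2) For r ∈ ℤ_26 and a ∈ I: r·a ∈ I? No  [counterexample: r=2, a=11, r·a mod 26 = 22 ∉ I]

No, I is not an ideal of ℤ_26


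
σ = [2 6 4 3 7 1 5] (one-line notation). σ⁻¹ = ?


To find σ⁻¹, swap domain and range:
σ(1) = 2 → σ⁻¹(2) = 1
σ(2) = 6 → σ⁻¹(6) = 2
σ(3) = 4 → σ⁻¹(4) = 3
σ(4) = 3 → σ⁻¹(3) = 4
σ(5) = 7 → σ⁻¹(7) = 5
σ(6) = 1 → σ⁻¹(1) = 6
σ(7) = 5 → σ⁻¹(5) = 7

σ⁻¹ = [6 1 4 3 7 2 5]


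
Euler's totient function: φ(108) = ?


Factor n: 108 = 2^2 × 3^3
φ(n) = n · ∏(1 - 1/p) over distinct primes p | n
φ(108) = 108 · (1 - 1/2) · (1 - 1/3) = 36

φ(108) = 36


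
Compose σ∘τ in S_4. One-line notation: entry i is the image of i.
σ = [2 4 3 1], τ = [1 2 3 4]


σ∘τ: apply τ first, then σ
1 →τ 1 →σ 2
2 →τ 2 →σ 4
3 →τ 3 →σ 3
4 →τ 4 →σ 1

σ∘τ = [2 4 3 1]


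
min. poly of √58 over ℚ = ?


√58 satisfies x² - 58 = 0, irreducible over ℚ since 58 is squarefree

Minimal polynomial: x² - 58


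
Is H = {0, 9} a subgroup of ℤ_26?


Subgroup test for H = {0, 9} in (ℤ_26, +):
(1) 0 ∈ H? Yes
(2) Closure: for all a,b ∈ H, (a+b) mod 26 ∈ H? No  [counterexample: 9 + 9 = 18 ∉ H]
(3) Inverses: for all a ∈ H, -a mod 26 ∈ H? No

No, H is not a subgroup of ℤ_26


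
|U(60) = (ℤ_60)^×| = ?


U(n) is the group of units mod n; |U(n)| = φ(n)
|U(60)| = φ(60) = 16

|U(60) = (ℤ_60)^×| = 16


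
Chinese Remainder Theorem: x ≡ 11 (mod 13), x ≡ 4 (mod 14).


m₁ = 13, m₂ = 14, gcd = 1, so CRT applies. M = m₁·m₂ = 182
Let M₁ = M/m₁ = 14, M₂ = M/m₂ = 13
Find y₁ ≡ M₁⁻¹ (mod m₁): 14⁻¹ ≡ 1 (mod 13)
Find y₂ ≡ M₂⁻¹ (mod m₂): 13⁻¹ ≡ 13 (mod 14)
x = a₁·M₁·y₁ + a₂·M₂·y₂ = 11·14·1 + 4·13·13 = 830
Reduce mod 182: x ≡ 102
Check: 102 mod 13 = 11 ✓, 102 mod 14 = 4 ✓

x ≡ 102 (mod 182)


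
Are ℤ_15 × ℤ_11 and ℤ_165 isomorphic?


Comparing ℤ_15 × ℤ_11 and ℤ_165:
gcd(15,11) = 1, so ℤ_15 × ℤ_11 ≅ ℤ_165 (CRT)

Yes, ℤ_15 × ℤ_11 ≅ ℤ_165


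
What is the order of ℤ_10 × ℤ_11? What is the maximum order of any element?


|ℤ_10 × ℤ_11| = 10 × 11 = 110
Max element order = lcm(10,11) = 110
Cyclic? Yes (gcd=1)

|ℤ_10×ℤ_11| = 110, max element order = 110


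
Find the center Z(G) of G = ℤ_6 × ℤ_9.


Z(G) = {g ∈ G | gx = xg for all x ∈ G}
Direct product of abelian groups is abelian, so Z(G) = G

Z(ℤ_6 × ℤ_9) = ℤ_6 × ℤ_9


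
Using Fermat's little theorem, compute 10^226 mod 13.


Fermat's little theorem: if p is prime and gcd(a,p)=1, then a^(p-1) ≡ 1 (mod p)
p = 13 is prime, gcd(10,13) = 1
Reduce exponent: 226 mod 12 = 10
So 10^226 ≡ 10^10 (mod 13)
10^10 mod 13 = 3

10^226 ≡ 3 (mod 13)


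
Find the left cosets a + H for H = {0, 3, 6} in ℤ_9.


H = {0, 3, 6}, |H| = 3
Number of cosets = |G|/|H| = 9/3 = 3
0 + H = {0, 3, 6}
1 + H = {1, 4, 7}
2 + H = {2, 5, 8}

Cosets: 0+H={0,3,6}; 1+H={1,4,7}; 2+H={2,5,8}


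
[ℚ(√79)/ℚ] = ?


√79 has minimal polynomial x² - 79 (irreducible over ℚ since 79 is squarefree)

[ℚ(√79)/ℚ] = 2


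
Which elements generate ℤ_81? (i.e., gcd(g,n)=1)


g generates ℤ_n iff gcd(g,n) = 1
Prime factors of 81: 3
Generators are g ∈ {1,...,80} not divisible by any of these primes.
Generators: {1, 2, 4, 5, 7, 8, 10, 11, 13, 14, 16, 17, 19, 20, 22, 23, 25, 26, 28, 29, 31, 32, 34, 35, 37, 38, 40, 41, 43, 44, 46, 47, 49, 50, 52, 53, 55, 56, 58, 59, 61, 62, 64, 65, 67, 68, 70, 71, 73, 74, 76, 77, 79, 80}
Number of generators = φ(81) = 54

Generators of ℤ_81 = {1, 2, 4, 5, 7, 8, 10, 11, 13, 14, 16, 17, 19, 20, 22, 23, 25, 26, 28, 29, 31, 32, 34, 35, 37, 38, 40, 41, 43, 44, 46, 47, 49, 50, 52, 53, 55, 56, 58, 59, 61, 62, 64, 65, 67, 68, 70, 71, 73, 74, 76, 77, 79, 80}


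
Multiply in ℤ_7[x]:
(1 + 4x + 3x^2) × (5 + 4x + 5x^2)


Expand and collect like terms; reduce coefficients mod 7:
x^0: 1·5 = 5 ≡ 5 (mod 7)
x^1: 1·4 + 4·5 = 24 ≡ 3 (mod 7)
x^2: 1·5 + 4·4 + 3·5 = 36 ≡ 1 (mod 7)
x^3: 4·5 + 3·4 = 32 ≡ 4 (mod 7)
x^4: 3·5 = 15 ≡ 1 (mod 7)
Result: 5 + 3x + x^2 + 4x^3 + x^4

f · g = 5 + 3x + x^2 + 4x^3 + x^4


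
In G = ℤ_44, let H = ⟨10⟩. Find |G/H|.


|⟨10⟩| = n / gcd(10, 44) = 44 / 2 = 22
H is normal (ℤ_44 is abelian).
|G/H| = |G| / |H| = 44 / 22 = 2

|G/H| = 2


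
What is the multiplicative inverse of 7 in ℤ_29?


Use the extended Euclidean algorithm to write 1 = 7·s + 29·t; then s mod 29 is the inverse.
Euclidean algorithm:
  7 = 0·29 + 7
  29 = 4·7 + 1
  7 = 7·1 + 0
gcd(7,29) = 1
Back-substitution gives: 7·(-4) + 29·(1) = 1
So 7⁻¹ ≡ -4 ≡ 25 (mod 29)
Check: 7 × 25 = 175 ≡ 1 (mod 29) ✓

7⁻¹ ≡ 25 (mod 29)


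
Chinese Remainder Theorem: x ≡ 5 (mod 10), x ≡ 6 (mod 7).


m₁ = 10, m₂ = 7, gcd = 1, so CRT applies. M = m₁·m₂ = 70
Let M₁ = M/m₁ = 7, M₂ = M/m₂ = 10
Find y₁ ≡ M₁⁻¹ (mod m₁): 7⁻¹ ≡ 3 (mod 10)
Find y₂ ≡ M₂⁻¹ (mod m₂): 10⁻¹ ≡ 5 (mod 7)
x = a₁·M₁·y₁ + a₂·M₂·y₂ = 5·7·3 + 6·10·5 = 405
Reduce mod 70: x ≡ 55
Check: 55 mod 10 = 5 ✓, 55 mod 7 = 6 ✓

x ≡ 55 (mod 70)


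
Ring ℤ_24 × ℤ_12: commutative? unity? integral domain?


Direct product ring; commutative with unity (1,1); but (1,0)·(0,1) = (0,0) gives zero divisors, so not an integral domain
Commutative: Yes
Integral domain: No
Has unity: Yes

ℤ_24 × ℤ_12: Commutative=Yes, Unity=Yes


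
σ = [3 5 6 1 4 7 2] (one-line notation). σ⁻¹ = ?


To find σ⁻¹, swap domain and range:
σ(1) = 3 → σ⁻¹(3) = 1
σ(2) = 5 → σ⁻¹(5) = 2
σ(3) = 6 → σ⁻¹(6) = 3
σ(4) = 1 → σ⁻¹(1) = 4
σ(5) = 4 → σ⁻¹(4) = 5
σ(6) = 7 → σ⁻¹(7) = 6
σ(7) = 2 → σ⁻¹(2) = 7

σ⁻¹ = [4 7 1 5 2 3 6]


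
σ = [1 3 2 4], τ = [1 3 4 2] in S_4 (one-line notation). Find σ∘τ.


σ∘τ: apply τ first, then σ
1 →τ 1 →σ 1
2 →τ 3 →σ 2
3 →τ 4 →σ 4
4 →τ 2 →σ 3

σ∘τ = [1 2 4 3]


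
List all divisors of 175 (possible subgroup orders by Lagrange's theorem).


Lagrange's theorem: |H| divides |G|
|G| = 175
Divisors of 175: 1, 5, 7, 25, 35, 175

Possible subgroup orders: {1, 5, 7, 25, 35, 175}


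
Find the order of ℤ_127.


ℤ_n has n elements.

|ℤ_127| = 127


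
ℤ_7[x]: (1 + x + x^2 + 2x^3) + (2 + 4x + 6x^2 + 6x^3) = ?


Add coefficients mod 7:
x^0: 1 + 2 = 3 (mod 7)
x^1: 1 + 4 = 5 (mod 7)
x^2: 1 + 6 = 0 (mod 7)
x^3: 2 + 6 = 1 (mod 7)
Result: 3 + 5x + x^3

f + g = 3 + 5x + x^3


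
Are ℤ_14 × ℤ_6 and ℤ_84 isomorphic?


Comparing ℤ_14 × ℤ_6 and ℤ_84:
gcd(14,6) = 2 ≠ 1. Max element order in ℤ_14×ℤ_6 is lcm(14,6) = 42 < 84, so it has no element of order 84

No, ℤ_14 × ℤ_6 ≇ ℤ_84
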